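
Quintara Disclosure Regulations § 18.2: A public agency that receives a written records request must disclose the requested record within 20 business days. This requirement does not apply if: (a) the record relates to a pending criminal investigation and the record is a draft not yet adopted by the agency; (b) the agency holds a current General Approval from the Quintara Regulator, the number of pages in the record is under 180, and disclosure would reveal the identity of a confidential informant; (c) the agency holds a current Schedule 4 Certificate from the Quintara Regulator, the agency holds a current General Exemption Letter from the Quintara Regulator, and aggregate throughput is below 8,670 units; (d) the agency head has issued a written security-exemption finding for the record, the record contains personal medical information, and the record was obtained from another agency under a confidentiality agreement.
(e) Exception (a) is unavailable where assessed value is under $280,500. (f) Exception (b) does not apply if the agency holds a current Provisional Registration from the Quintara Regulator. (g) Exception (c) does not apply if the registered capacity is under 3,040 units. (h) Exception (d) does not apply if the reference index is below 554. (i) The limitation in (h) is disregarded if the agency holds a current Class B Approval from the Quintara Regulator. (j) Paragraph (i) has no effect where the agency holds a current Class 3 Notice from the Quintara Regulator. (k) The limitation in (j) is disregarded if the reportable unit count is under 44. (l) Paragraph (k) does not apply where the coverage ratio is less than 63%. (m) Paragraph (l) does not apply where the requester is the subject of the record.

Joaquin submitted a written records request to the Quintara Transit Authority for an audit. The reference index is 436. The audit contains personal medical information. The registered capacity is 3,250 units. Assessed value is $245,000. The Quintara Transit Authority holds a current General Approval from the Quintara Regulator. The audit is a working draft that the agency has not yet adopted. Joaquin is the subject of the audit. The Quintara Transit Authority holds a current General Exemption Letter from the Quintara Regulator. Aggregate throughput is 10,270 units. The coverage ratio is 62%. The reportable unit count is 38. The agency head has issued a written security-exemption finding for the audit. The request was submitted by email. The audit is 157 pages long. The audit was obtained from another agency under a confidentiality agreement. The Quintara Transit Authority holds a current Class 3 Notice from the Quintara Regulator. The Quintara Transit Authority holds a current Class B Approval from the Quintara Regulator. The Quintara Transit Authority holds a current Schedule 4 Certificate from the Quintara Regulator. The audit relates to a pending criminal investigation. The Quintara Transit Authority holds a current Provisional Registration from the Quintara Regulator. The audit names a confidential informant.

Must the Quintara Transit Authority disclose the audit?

No — exception (d) applies; the Quintara Transit Authority is not required to disclose the audit.

All of (a)'s requirements are met (the audit relates to a pending investigation; the audit is an unadopted draft). But applying paragraph (e): (e) is engaged — assessed value is $245,000, under the $280,500 limit. Exception (a) does not apply.
Exception (b) is satisfied on its face — a current General Approval is held; the number of pages in the record is 157, under the 180 limit; the audit names a confidential informant. However, paragraph (f) must be considered: (f) is triggered — a current Provisional Registration is held. So (b) is unavailable.
Exception (c) requires that aggregate throughput is below 8,670 units; but aggregate throughput is 10,270 units, not below 8,670 units, so (c) is unavailable.
Exception (d) is satisfied on its face — a written security-exemption finding has been issued; the audit contains personal medical information; the audit was obtained under a confidentiality agreement. Applying paragraphs (h)–(m): (h) would limit (d) — the reference index is 436, below the 554 limit — but (i) sets (h) aside: (i) applies — a current Class B Approval is held. (j) operates (a current Class 3 Notice is held), but yields to (k): (k) is engaged — the reportable unit count is 38, under the 44 limit. (l) applies (the coverage ratio is 62%, less than the 63% limit), but is set aside by (m): (m) operates — Joaquin is the subject of the audit. (d) remains available.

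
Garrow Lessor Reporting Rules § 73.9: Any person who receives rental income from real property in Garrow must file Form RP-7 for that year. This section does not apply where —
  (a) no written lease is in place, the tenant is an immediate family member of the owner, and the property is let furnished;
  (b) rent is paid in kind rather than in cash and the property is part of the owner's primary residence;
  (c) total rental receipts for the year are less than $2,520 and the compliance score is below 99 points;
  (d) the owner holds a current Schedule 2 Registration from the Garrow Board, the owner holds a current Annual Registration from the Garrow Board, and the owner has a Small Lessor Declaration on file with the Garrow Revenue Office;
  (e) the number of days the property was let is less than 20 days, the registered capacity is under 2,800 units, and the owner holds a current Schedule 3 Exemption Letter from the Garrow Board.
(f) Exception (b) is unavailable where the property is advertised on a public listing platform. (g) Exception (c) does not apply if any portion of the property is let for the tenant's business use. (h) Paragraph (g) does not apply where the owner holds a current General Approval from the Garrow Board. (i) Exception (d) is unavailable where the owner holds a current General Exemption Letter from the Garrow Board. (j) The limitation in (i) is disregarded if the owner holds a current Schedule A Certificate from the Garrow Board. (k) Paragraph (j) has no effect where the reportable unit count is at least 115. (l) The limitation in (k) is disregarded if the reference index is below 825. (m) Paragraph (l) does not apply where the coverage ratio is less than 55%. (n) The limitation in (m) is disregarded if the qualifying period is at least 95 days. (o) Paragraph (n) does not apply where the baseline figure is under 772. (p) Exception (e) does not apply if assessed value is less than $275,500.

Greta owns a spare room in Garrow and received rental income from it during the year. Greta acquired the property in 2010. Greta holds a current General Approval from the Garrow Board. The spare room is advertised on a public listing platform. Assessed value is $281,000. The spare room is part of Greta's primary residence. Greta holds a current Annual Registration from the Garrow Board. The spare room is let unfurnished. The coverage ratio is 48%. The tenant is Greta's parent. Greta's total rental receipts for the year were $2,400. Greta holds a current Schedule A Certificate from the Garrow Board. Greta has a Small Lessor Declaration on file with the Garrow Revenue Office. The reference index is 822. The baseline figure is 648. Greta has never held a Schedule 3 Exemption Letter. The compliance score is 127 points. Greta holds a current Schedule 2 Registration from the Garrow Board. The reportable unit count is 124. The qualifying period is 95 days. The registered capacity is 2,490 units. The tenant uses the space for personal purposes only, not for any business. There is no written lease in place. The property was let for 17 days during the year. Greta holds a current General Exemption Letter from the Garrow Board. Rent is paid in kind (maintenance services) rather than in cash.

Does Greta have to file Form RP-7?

Exception (a) does not apply: the property is let unfurnished.
Exception (b)'s conditions are all satisfied: rent is paid in kind; the spare room is part of the primary residence. Turning to paragraph (f): (f) operates against (b): the property is publicly advertised. So (b) is unavailable.
Exception (c) does not apply: the compliance score is 127 points, not below 99 points.
Exception (d) is satisfied on its face — a current Schedule 2 Registration is held; a current Annual Registration is held; a Small Lessor Declaration is on file. Turning to paragraphs (i)–(o): (i) operates against (d): a current General Exemption Letter is held. (j) would limit (i) — a current Schedule A Certificate is held — but (k) sets (j) aside: (k) applies — the reportable unit count is 124, meeting the 115 threshold. (l) would limit (k) — the reference index is 822, below the 825 limit — but (m) sets (l) aside: (m) is engaged — the coverage ratio is 48%, less than the 55% limit. (n) would limit (m) — the qualifying period is 95 days, meeting the 95 days threshold — but (o) sets (n) aside: (o) operates against (n): the baseline figure is 648, under the 772 limit. So (d) is unavailable.
Exception (e) fails — the Schedule 3 Exemption Letter is not current.
No exception applies. The general rule governs.

Yes — Greta must file Form RP-7.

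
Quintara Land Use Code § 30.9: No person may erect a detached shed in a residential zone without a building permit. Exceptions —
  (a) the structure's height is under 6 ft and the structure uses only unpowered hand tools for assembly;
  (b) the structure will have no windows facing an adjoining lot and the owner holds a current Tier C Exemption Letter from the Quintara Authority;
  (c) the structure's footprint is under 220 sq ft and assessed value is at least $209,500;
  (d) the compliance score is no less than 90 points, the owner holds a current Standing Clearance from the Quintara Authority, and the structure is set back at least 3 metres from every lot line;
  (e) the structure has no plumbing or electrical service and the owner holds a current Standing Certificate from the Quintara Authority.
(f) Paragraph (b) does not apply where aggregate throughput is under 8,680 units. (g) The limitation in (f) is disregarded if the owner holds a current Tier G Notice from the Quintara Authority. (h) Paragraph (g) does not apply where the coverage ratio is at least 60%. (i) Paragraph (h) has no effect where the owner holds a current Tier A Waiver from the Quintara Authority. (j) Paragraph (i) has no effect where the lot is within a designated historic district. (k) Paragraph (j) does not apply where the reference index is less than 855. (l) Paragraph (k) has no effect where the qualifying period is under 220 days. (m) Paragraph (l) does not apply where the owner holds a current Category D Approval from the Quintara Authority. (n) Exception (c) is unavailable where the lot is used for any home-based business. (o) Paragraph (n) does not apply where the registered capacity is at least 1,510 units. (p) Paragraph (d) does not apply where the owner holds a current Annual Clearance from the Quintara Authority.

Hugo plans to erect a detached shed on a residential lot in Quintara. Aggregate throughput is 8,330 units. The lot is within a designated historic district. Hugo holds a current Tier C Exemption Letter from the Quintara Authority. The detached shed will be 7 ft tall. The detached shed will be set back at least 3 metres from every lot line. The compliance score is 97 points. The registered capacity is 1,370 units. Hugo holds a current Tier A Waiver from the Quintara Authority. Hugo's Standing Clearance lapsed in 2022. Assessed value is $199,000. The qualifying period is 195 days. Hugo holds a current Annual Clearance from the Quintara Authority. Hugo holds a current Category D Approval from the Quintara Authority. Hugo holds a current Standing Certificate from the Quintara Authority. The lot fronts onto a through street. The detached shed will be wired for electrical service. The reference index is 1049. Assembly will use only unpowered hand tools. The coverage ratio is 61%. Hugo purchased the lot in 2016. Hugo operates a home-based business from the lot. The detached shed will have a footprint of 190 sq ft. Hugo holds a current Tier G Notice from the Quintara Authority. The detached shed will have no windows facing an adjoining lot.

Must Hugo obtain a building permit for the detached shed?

Yes — Hugo must obtain a building permit.

Exception (a) does not apply: the structure's height is 7 ft, not under 6 ft.
Exception (b)'s conditions are all satisfied: no windows face an adjoining lot; a current Tier C Exemption Letter is held. But applying paragraphs (f)–(m): (f) is triggered — aggregate throughput is 8,330 units, under the 8,680 units limit. (g) is triggered (a current Tier G Notice is held), but is displaced by (h): (h) is engaged — the coverage ratio is 61%, meeting the 60% threshold. (i) would limit (h) — a current Tier A Waiver is held — but (j) sets (i) aside: (j) operates — the lot is in a historic district. (k) is not triggered (the reference index is 1,049, not less than 855), so (j) stands. So (b) is unavailable.
Exception (c) requires that assessed value is at least $209,500; but assessed value is $199,000, short of $209,500, so (c) is unavailable.
Exception (d) requires that the owner holds a current Standing Clearance from the Quintara Authority; but no current Standing Clearance is held, so (d) is unavailable.
Exception (e) fails — electrical service is planned.
No exception displaces § 30.9.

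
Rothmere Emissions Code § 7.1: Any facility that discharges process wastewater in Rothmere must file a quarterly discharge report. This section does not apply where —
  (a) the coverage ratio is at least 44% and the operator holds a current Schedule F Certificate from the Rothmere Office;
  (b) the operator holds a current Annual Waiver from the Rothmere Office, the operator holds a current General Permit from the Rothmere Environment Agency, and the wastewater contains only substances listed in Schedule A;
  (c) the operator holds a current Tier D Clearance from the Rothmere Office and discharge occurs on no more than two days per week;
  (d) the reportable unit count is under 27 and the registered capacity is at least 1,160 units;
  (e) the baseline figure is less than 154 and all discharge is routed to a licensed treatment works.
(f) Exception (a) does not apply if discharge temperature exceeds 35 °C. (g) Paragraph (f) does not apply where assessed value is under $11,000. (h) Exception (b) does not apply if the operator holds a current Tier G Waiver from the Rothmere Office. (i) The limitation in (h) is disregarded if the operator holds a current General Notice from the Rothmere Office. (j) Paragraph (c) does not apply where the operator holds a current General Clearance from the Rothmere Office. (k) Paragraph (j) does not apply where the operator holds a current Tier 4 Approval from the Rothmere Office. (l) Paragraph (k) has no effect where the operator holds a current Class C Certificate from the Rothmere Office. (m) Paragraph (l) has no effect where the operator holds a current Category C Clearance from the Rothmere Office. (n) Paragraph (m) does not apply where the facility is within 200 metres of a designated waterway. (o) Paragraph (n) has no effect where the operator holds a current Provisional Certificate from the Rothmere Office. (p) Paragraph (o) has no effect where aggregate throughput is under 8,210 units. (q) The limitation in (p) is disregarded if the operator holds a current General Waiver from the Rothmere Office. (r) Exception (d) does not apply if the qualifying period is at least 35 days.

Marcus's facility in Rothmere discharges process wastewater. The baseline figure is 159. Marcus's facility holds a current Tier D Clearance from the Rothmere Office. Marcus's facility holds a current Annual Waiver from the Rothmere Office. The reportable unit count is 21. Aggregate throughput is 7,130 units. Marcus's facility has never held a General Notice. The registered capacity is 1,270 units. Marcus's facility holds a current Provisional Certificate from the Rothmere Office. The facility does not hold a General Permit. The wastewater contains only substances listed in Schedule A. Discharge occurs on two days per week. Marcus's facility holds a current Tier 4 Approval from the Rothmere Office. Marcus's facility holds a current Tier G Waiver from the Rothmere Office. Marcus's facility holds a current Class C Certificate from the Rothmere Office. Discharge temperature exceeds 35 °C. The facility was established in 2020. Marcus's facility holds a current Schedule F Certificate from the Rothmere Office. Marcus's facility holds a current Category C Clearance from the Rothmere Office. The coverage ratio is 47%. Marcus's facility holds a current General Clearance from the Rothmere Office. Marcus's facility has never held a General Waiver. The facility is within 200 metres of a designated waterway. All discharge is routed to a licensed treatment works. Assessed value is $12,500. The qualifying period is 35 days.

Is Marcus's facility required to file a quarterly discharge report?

Exception (a) is satisfied on its face — the coverage ratio is 47%, meeting the 44% threshold; a current Schedule F Certificate is held. But applying paragraphs (f)–(g): (f) is engaged — discharge temperature exceeds 35 °C. (g), which would lift (f), is not engaged — assessed value is $12,500, not under $11,000. (a) is therefore removed.
Exception (b) fails — no General Permit is held.
All of (c)'s requirements are met (a current Tier D Clearance is held; discharge occurs on no more than two days per week). But: (j) operates against (c): a current General Clearance is held. (k) would limit (j) — a current Tier 4 Approval is held — but (l) sets (k) aside: (l) operates against (k): a current Class C Certificate is held. (m) is engaged (a current Category C Clearance is held), but is displaced by (n): (n) operates against (m): the facility is within 200 m of a designated waterway. (o) is triggered (a current Provisional Certificate is held), but is itself disapplied by (p): (p) operates against (o): aggregate throughput is 7,130 units, under the 8,210 units limit. (q), which would lift (p), is inapplicable — the General Waiver is not current. Exception (c) does not apply.
Exception (d) is satisfied on its face — the reportable unit count is 21, under the 27 limit; the registered capacity is 1,270 units, meeting the 1,160 units threshold. But: (r) is triggered — the qualifying period is 35 days, meeting the 35 days threshold. (d) is therefore removed.
Exception (e) fails — the baseline figure is 159, not less than 154.
Every exception is unavailable, so the rule governs.

Yes — Marcus's facility must file a quarterly discharge report.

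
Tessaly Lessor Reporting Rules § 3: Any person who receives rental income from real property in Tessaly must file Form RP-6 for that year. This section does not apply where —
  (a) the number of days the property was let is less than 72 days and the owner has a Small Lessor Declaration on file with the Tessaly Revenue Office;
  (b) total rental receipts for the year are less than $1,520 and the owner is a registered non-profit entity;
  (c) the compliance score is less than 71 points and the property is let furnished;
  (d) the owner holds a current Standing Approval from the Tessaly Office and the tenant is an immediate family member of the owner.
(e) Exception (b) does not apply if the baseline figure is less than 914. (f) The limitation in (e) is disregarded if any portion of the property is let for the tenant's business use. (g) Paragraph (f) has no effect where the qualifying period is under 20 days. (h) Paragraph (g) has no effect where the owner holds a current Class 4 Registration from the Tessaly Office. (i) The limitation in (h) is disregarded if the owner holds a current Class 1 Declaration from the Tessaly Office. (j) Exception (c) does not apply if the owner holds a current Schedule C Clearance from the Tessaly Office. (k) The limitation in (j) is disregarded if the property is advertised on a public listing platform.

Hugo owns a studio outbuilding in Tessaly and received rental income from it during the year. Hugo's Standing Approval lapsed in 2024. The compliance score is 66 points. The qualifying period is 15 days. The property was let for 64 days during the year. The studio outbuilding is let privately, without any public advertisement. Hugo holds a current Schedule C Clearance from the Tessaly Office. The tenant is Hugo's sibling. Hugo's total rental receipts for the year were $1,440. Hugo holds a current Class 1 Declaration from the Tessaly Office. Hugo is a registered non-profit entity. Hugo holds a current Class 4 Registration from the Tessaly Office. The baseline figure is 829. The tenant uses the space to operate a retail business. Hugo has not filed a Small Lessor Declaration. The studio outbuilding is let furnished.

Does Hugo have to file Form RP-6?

Exception (a) does not apply: no Small Lessor Declaration is on file.
Exception (b) is satisfied on its face — total rental receipts for the year are $1,440, less than the $1,520 limit; Hugo is a registered non-profit. But: (e) operates against (b): the baseline figure is 829, less than the 914 limit. (f) applies (the space is let for business use), but is displaced by (g): (g) operates — the qualifying period is 15 days, under the 20 days limit. (h) is triggered (a current Class 4 Registration is held), but is overridden by (i): (i) applies — a current Class 1 Declaration is held. So (b) is unavailable.
All of (c)'s requirements are met (the compliance score is 66 points, less than the 71 points limit; the property is let furnished). But applying paragraphs (j)–(k): (j) applies — a current Schedule C Clearance is held. (k) is not engaged (the property is let privately without advertisement), so (j) stands. (c) is therefore removed.
Exception (d) does not apply: the Standing Approval is not current.
None of the exceptions is available; § 3 applies in full.

Yes — Hugo must file Form RP-6.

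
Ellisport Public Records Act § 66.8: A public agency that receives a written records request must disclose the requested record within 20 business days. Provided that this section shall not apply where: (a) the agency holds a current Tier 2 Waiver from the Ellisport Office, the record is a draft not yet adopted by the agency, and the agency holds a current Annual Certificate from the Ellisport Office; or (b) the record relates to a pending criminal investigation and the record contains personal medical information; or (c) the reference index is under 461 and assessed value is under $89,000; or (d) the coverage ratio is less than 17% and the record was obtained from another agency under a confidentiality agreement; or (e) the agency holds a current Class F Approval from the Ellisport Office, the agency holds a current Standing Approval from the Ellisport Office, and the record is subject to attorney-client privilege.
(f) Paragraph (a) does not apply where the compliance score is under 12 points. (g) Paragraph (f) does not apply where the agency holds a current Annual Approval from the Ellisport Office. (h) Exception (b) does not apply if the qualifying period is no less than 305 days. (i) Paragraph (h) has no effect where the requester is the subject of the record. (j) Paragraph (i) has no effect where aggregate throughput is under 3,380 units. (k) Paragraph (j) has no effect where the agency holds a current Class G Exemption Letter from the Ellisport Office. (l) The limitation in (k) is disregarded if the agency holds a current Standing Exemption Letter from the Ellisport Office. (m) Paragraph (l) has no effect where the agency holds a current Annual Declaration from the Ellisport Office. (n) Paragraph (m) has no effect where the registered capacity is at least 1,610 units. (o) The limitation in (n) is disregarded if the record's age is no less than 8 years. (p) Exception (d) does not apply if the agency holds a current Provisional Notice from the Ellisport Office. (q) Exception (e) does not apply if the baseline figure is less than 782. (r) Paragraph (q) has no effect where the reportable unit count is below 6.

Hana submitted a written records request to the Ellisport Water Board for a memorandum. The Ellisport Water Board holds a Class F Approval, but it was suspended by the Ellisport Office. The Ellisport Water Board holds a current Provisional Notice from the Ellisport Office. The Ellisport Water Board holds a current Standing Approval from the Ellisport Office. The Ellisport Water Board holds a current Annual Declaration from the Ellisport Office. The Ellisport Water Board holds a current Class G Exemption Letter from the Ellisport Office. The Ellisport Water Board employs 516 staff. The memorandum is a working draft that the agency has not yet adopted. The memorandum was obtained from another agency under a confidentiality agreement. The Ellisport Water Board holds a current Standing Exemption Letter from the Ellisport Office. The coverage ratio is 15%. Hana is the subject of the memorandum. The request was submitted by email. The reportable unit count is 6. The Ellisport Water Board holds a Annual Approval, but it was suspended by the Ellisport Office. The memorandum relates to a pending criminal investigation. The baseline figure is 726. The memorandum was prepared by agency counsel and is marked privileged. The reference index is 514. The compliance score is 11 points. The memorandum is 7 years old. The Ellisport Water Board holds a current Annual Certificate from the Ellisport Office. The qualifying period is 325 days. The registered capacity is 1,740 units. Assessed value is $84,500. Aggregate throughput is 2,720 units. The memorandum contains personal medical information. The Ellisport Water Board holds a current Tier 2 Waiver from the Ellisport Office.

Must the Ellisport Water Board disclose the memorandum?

Yes — the Ellisport Water Board must disclose the memorandum.

Exception (a) is satisfied on its face — a current Tier 2 Waiver is held; the memorandum is an unadopted draft; a current Annual Certificate is held. But applying paragraphs (f)–(g): (f) operates — the compliance score is 11 points, under the 12 points limit. (g) is not engaged (the Annual Approval is not current), so (f) stands. (a) is therefore removed.
Exception (b) is satisfied on its face — the memorandum relates to a pending investigation; the memorandum contains personal medical information. But: (h) is engaged — the qualifying period is 325 days, meeting the 305 days threshold. (i) would limit (h) — Hana is the subject of the memorandum — but (j) sets (i) aside: (j) is engaged — aggregate throughput is 2,720 units, under the 3,380 units limit. (k) is triggered (a current Class G Exemption Letter is held), but yields to (l): (l) operates against (k): a current Standing Exemption Letter is held. (m) would limit (l) — a current Annual Declaration is held — but (n) sets (m) aside: (n) applies — the registered capacity is 1,740 units, meeting the 1,610 units threshold. (o), which would lift (n), is inapplicable — the record's age is 7 years, short of 8 years. Exception (b) does not apply.
Exception (c) does not apply: the reference index is 514, not under 461.
Exception (d): the coverage ratio is 15%, less than the 17% limit; the memorandum was obtained under a confidentiality agreement — every condition holds. But: (p) operates against (d): a current Provisional Notice is held. (d) is therefore removed.
Exception (e) does not apply: no current Class F Approval is held.
No exception applies. The general rule governs.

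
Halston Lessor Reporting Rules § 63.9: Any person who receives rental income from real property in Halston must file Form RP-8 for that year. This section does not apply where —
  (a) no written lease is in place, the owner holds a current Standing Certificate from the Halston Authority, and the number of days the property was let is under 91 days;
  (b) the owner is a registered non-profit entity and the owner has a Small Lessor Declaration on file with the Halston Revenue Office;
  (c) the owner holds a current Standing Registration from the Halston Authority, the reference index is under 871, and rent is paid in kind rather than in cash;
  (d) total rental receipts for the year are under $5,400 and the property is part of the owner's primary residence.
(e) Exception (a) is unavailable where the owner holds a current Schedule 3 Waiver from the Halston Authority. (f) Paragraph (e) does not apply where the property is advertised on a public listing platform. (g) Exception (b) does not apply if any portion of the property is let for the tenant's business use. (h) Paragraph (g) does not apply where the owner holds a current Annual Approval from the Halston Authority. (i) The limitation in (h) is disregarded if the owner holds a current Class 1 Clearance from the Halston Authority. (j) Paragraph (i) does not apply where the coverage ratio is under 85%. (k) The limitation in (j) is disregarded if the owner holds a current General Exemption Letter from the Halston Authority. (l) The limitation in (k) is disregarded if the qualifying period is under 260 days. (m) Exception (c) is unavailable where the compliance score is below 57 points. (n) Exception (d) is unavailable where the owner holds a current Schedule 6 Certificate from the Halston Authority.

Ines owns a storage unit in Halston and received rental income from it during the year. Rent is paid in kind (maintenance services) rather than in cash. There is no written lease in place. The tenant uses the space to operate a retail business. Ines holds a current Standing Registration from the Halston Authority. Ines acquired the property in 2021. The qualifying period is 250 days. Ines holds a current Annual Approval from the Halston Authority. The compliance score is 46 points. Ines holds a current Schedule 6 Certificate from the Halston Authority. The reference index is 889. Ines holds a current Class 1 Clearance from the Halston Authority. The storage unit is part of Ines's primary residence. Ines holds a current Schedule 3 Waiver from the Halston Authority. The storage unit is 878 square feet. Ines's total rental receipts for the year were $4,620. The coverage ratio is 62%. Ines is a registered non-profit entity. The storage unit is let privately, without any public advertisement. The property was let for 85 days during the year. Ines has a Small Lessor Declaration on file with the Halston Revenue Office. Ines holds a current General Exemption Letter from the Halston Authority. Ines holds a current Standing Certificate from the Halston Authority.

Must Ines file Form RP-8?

Exception (a)'s conditions are all satisfied: there is no written lease; a current Standing Certificate is held; the number of days the property was let is 85 days, under the 91 days limit. But applying paragraphs (e)–(f): (e) operates against (a): a current Schedule 3 Waiver is held. (f), which would lift (e), does not operate here — the property is let privately without advertisement. Exception (a) does not apply.
Exception (b) is satisfied on its face — Ines is a registered non-profit; a Small Lessor Declaration is on file. Applying paragraphs (g)–(l): (g) operates (the space is let for business use), but is displaced by (h): (h) is triggered — a current Annual Approval is held. (i) applies (a current Class 1 Clearance is held), but is displaced by (j): (j) is engaged — the coverage ratio is 62%, under the 85% limit. (k) is triggered (a current General Exemption Letter is held), but is itself disapplied by (l): (l) operates against (k): the qualifying period is 250 days, under the 260 days limit. Exception (b) stands.
Exception (c) fails — the reference index is 889, not under 871.
Exception (d) is satisfied on its face — total rental receipts for the year are $4,620, under the $5,400 limit; the storage unit is part of the primary residence. However, paragraph (n) must be considered: (n) operates against (d): a current Schedule 6 Certificate is held. Exception (d) does not apply.

No — exception (b) applies; Ines is not required to file Form RP-8.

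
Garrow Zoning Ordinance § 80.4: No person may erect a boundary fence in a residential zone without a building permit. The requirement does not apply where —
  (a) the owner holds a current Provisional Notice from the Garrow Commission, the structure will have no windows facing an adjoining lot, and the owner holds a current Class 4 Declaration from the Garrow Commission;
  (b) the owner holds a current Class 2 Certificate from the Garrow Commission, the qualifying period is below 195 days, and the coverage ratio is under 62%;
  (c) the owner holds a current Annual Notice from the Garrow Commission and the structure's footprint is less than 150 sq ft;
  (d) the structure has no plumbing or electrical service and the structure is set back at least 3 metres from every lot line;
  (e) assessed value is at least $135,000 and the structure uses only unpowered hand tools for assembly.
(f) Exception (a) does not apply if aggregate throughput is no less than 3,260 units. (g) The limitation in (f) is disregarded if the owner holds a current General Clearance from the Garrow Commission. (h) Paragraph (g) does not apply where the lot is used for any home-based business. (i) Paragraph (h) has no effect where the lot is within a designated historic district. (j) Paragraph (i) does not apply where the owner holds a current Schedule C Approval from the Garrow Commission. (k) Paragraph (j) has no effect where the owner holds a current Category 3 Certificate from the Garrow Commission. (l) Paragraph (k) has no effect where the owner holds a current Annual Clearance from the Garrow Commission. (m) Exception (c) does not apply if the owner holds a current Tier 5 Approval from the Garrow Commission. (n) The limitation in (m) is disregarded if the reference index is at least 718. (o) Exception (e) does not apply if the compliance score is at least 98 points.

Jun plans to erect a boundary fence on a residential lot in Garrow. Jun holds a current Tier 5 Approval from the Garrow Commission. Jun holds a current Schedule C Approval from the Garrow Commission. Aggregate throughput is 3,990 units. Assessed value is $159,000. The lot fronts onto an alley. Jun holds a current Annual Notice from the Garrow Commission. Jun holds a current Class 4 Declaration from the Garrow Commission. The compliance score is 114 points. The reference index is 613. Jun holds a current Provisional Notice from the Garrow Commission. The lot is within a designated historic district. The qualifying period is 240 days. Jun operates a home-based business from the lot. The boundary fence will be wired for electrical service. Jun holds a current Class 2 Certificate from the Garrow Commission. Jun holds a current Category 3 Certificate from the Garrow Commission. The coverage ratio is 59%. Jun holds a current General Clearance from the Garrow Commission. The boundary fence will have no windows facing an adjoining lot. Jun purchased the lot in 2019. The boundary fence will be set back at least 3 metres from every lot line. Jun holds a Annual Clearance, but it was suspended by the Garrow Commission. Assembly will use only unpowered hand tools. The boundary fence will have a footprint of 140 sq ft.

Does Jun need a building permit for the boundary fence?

No — exception (a) applies; Jun does not need a building permit.

Exception (a): a current Provisional Notice is held; no windows face an adjoining lot; a current Class 4 Declaration is held — every condition holds. Under paragraphs (f)–(l): (f) would limit (a) — aggregate throughput is 3,990 units, meeting the 3,260 units threshold — but (g) sets (f) aside: (g) operates against (f): a current General Clearance is held. (h) would limit (g) — a home-based business operates on the lot — but (i) sets (h) aside: (i) is engaged — the lot is in a historic district. (j) would limit (i) — a current Schedule C Approval is held — but (k) sets (j) aside: (k) operates against (j): a current Category 3 Certificate is held. (l), which would lift (k), is not triggered — there is no Annual Clearance in force. (a) remains available.
Exception (b) does not apply: the qualifying period is 240 days, not below 195 days.
All of (c)'s requirements are met (a current Annual Notice is held; the structure's footprint is 140 sq ft, less than the 150 sq ft limit). But applying paragraphs (m)–(n): (m) applies — a current Tier 5 Approval is held. (n), which would lift (m), does not operate here — the reference index is 613, short of 718. So (c) is unavailable.
Exception (d) fails — electrical service is planned.
Exception (e): assessed value is $159,000, meeting the $135,000 threshold; assembly uses only hand tools — every condition holds. But applying paragraph (o): (o) is triggered — the compliance score is 114 points, meeting the 98 points threshold. So (e) is unavailable.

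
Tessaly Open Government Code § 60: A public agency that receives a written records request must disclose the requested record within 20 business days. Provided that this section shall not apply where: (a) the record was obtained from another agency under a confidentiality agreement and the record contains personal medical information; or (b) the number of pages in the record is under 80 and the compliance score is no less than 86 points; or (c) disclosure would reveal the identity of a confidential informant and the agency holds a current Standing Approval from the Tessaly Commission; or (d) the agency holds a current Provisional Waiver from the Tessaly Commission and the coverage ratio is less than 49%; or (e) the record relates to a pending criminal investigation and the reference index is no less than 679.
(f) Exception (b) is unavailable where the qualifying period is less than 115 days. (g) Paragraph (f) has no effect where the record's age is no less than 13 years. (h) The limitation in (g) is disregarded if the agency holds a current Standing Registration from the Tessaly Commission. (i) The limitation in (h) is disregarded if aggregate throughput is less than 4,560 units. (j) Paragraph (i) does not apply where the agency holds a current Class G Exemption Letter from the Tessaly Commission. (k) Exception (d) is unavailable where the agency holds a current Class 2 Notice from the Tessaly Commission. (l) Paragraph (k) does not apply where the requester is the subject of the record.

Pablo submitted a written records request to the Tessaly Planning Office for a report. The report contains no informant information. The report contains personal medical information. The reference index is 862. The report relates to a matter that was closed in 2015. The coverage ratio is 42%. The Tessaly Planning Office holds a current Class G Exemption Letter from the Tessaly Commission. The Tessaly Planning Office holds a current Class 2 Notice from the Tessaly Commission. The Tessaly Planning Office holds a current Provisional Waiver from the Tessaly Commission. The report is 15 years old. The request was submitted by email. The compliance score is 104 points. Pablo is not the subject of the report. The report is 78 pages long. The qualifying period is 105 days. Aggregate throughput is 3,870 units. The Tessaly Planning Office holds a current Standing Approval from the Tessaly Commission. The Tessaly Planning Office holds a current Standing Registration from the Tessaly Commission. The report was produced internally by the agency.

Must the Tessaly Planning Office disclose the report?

Exception (a) does not apply: the report was produced internally.
All of (b)'s requirements are met (the number of pages in the record is 78, under the 80 limit; the compliance score is 104 points, meeting the 86 points threshold). But: (f) operates — the qualifying period is 105 days, less than the 115 days limit. (g) applies (the record's age is 15 years, meeting the 13 years threshold), but yields to (h): (h) is engaged — a current Standing Registration is held. (i) is engaged (aggregate throughput is 3,870 units, less than the 4,560 units limit), but is overridden by (j): (j) operates against (i): a current Class G Exemption Letter is held. (b) is therefore removed.
Exception (c) fails — the report contains no informant information.
All of (d)'s requirements are met (a current Provisional Waiver is held; the coverage ratio is 42%, less than the 49% limit). But applying paragraphs (k)–(l): (k) applies — a current Class 2 Notice is held. (l) is not engaged (Pablo is not the subject of the report), so (k) stands. (d) is therefore removed.
Exception (e) requires that the record relates to a pending criminal investigation; but the report relates to a closed matter, so (e) is unavailable.
Every exception is unavailable, so the rule governs.

Yes — the Tessaly Planning Office must disclose the report.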